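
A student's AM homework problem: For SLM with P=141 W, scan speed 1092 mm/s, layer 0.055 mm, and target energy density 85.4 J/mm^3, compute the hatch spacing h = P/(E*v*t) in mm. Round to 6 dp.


h = 141 / (85.4*1092*0.055) = 0.02749 mm


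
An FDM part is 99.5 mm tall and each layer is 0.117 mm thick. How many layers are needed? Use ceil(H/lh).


Layers = ceil(99.5/0.117) = 851


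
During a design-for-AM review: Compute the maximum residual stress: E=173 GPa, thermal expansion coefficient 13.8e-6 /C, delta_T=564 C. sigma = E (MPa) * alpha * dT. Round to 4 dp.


sigma = 173*1000 * 13.8e-6 * 564 = 1346.4936 MPa


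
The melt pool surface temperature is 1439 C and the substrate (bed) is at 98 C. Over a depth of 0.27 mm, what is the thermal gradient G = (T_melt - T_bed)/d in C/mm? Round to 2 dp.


G = (1439-98)/0.27 = 4966.67 C/mm


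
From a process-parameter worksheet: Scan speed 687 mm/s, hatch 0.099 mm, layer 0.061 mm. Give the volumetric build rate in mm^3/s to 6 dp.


Rate = 687 * 0.099 * 0.061 = 4.148793 mm^3/s


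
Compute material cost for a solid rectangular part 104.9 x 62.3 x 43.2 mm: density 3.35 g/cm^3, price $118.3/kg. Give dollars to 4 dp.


V = 104.9 * 62.3 * 43.2 = 282323.664 mm^3 = 282.323664 cm^3
Mass = 282.323664 * 3.35 / 1000 = 0.94578427 kg
Cost = 0.94578427 * 118.3 = 111.8863 $


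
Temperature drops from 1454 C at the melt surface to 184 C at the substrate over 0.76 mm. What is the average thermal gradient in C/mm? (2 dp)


G = (1454-184)/0.76 = 1671.05 C/mm


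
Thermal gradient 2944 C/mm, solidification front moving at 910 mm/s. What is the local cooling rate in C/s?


CR = 2944 * 910 = 2679040 C/s


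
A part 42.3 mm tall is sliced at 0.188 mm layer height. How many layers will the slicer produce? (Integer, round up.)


Layers = ceil(42.3/0.188) = 225


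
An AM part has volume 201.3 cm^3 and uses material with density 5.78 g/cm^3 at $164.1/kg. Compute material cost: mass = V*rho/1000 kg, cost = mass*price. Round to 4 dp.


Mass = 201.3*5.78/1000 = 1.163514 kg
Cost = 1.163514 * 164.1 = 190.9326 $


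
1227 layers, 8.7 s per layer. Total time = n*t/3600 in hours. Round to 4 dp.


t = 1227 * 8.7 / 3600 = 2.9653 hrs


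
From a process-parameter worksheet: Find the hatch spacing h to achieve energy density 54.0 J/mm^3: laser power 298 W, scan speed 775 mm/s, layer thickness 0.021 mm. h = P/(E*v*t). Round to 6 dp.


h = 298 / (54.0*775*0.021) = 0.339079 mm


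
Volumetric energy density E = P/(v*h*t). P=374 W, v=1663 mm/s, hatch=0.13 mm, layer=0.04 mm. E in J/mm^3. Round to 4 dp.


E = 374 / (1663*0.13*0.04) = 43.249 J/mm^3


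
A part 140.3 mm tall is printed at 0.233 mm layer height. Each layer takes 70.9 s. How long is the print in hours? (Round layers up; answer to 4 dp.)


Layers = ceil(140.3/0.233) = 603
t = 603 * 70.9 / 3600 = 11.8758 hrs


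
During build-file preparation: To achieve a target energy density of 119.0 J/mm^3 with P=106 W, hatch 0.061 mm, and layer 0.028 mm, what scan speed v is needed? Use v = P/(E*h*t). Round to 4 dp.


v = 106 / (119.0*0.061*0.028) = 521.5201 mm/s


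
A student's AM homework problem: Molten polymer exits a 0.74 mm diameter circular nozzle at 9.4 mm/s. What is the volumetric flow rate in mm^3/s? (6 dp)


A = pi*(0.74/2)^2 = 0.43008403 mm^2
Q = 0.43008403 * 9.4 = 4.04279 mm^3/s


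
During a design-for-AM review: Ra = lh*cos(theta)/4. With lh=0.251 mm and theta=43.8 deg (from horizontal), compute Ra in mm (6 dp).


Ra = 0.251 * cos(43.8) / 4 = 0.04529 mm


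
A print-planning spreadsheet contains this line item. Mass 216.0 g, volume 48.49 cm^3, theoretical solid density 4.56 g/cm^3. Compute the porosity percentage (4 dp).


rho_part = 216.0 / 48.49 = 4.45452671 g/cm^3
Porosity = (1 - 4.45452671/4.56)*100 = 2.313 %


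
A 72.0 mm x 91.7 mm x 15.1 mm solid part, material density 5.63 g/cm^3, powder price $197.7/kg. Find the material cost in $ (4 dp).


V = 72.0 * 91.7 * 15.1 = 99696.24 mm^3 = 99.69624 cm^3
Mass = 99.69624 * 5.63 / 1000 = 0.56128983 kg
Cost = 0.56128983 * 197.7 = 110.967 $


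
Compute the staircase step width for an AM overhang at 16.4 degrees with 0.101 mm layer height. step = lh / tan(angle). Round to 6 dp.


step = 0.101 / tan(16.4) = 0.343169 mm


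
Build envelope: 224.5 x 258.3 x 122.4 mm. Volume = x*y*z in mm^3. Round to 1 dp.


V = 224.5 * 258.3 * 122.4 = 7097774.0 mm^3


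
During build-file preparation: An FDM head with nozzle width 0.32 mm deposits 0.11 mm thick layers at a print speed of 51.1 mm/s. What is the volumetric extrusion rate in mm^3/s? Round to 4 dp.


Rate = 0.32 * 0.11 * 51.1 = 1.7987 mm^3/s


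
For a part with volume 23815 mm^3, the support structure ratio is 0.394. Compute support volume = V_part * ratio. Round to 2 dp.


V_support = 23815 * 0.394 = 9383.11 mm^3


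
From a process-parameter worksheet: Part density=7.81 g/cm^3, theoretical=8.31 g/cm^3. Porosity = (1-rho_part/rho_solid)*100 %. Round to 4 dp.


Porosity = (1-7.81/8.31)*100 = 6.0168 %


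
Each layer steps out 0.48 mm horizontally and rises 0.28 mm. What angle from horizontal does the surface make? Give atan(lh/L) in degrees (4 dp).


angle = atan(0.28/0.48) = 30.2564 degrees


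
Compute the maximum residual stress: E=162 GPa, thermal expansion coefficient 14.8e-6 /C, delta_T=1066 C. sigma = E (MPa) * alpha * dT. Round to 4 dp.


sigma = 162*1000 * 14.8e-6 * 1066 = 2555.8416 MPa


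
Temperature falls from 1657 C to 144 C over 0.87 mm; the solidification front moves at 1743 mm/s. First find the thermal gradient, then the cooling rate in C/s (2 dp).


G = (1657-144)/0.87 = 1739.08045977 C/mm
CR = 1739.08045977 * 1743 = 3031217.24 C/s


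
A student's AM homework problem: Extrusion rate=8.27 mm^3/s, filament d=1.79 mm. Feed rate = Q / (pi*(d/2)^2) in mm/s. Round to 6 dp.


A = pi*(1.79/2)^2 = 2.516494
v = 8.27 / 2.516494 = 3.286318 mm/s


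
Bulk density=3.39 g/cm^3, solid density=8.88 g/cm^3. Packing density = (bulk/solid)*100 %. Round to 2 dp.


Packing = (3.39/8.88)*100 = 38.18 %


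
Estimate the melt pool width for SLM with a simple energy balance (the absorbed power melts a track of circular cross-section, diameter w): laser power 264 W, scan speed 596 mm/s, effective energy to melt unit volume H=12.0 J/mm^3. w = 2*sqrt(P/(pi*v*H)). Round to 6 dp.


w = 2*sqrt(264/(pi*596*12.0)) = 0.216792 mm


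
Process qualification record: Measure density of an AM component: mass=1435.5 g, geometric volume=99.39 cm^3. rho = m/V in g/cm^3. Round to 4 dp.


rho = 1435.5 / 99.39 = 14.4431 g/cm^3


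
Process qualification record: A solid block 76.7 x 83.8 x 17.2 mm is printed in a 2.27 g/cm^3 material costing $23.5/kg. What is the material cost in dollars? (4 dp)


V = 76.7 * 83.8 * 17.2 = 110552.312 mm^3 = 110.552312 cm^3
Mass = 110.552312 * 2.27 / 1000 = 0.25095375 kg
Cost = 0.25095375 * 23.5 = 5.8974 $


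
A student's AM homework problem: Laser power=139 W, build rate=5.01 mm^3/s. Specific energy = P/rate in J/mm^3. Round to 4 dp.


SE = 139 / 5.01 = 27.7445 J/mm^3


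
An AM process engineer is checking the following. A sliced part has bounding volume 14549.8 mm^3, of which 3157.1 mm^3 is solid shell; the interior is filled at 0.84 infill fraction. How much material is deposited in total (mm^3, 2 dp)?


V_infill = (14549.8 - 3157.1) * 0.84 = 9569.87
V_total = 3157.1 + 9569.87 = 12726.97 mm^3


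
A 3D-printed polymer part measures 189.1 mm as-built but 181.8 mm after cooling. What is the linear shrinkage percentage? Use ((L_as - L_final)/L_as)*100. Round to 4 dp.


Shrinkage = ((189.1-181.8)/189.1)*100 = 3.8604 %


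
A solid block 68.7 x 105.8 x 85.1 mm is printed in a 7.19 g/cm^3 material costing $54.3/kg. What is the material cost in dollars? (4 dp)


V = 68.7 * 105.8 * 85.1 = 618545.946 mm^3 = 618.545946 cm^3
Mass = 618.545946 * 7.19 / 1000 = 4.44734535 kg
Cost = 4.44734535 * 54.3 = 241.4909 $


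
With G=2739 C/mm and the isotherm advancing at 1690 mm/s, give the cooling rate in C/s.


CR = 2739 * 1690 = 4628910 C/s


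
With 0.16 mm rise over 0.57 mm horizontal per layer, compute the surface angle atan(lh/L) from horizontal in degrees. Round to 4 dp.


angle = atan(0.16/0.57) = 15.6795 degrees


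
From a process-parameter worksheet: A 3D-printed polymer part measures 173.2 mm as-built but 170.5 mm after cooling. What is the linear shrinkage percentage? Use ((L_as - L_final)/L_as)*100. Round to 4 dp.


Shrinkage = ((173.2-170.5)/173.2)*100 = 1.5589 %


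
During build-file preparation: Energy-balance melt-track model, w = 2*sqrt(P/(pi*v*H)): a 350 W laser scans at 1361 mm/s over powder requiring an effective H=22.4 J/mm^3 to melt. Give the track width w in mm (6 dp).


w = 2*sqrt(350/(pi*1361*22.4)) = 0.120903 mm


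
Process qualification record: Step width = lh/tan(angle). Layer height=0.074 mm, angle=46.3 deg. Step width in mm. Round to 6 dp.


step = 0.074 / tan(46.3) = 0.070716 mm


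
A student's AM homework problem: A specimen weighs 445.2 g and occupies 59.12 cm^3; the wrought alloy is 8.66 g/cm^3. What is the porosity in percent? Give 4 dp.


rho_part = 445.2 / 59.12 = 7.53044655 g/cm^3
Porosity = (1 - 7.53044655/8.66)*100 = 13.0433 %


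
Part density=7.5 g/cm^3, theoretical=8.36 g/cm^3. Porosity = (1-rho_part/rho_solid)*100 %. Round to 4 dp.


Porosity = (1-7.5/8.36)*100 = 10.2871 %


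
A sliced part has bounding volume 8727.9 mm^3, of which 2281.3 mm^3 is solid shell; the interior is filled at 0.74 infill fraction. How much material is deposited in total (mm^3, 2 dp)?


V_infill = (8727.9 - 2281.3) * 0.74 = 4770.48
V_total = 2281.3 + 4770.48 = 7051.78 mm^3


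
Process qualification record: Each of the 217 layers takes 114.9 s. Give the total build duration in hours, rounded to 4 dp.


t = 217 * 114.9 / 3600 = 6.9259 hrs


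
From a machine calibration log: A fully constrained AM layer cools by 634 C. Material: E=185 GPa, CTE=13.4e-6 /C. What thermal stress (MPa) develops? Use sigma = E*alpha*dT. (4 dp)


sigma = 185*1000 * 13.4e-6 * 634 = 1571.686 MPa


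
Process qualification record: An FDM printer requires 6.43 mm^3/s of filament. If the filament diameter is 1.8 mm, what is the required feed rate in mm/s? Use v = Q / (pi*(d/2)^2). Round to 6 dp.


A = pi*(1.8/2)^2 = 2.54469
v = 6.43 / 2.54469 = 2.52683 mm/s


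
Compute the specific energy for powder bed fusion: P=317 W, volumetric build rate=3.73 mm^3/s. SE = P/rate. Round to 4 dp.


SE = 317 / 3.73 = 84.9866 J/mm^3


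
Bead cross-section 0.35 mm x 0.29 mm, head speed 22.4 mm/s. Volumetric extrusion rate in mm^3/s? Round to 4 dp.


Rate = 0.35 * 0.29 * 22.4 = 2.2736 mm^3/s


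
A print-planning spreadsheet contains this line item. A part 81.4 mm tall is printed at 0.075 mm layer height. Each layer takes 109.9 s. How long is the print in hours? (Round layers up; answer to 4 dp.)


Layers = ceil(81.4/0.075) = 1086
t = 1086 * 109.9 / 3600 = 33.1532 hrs


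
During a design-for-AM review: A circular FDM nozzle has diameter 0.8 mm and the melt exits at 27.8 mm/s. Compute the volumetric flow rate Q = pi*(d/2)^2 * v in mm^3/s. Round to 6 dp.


A = pi*(0.8/2)^2 = 0.50265482 mm^2
Q = 0.50265482 * 27.8 = 13.973804 mm^3/s


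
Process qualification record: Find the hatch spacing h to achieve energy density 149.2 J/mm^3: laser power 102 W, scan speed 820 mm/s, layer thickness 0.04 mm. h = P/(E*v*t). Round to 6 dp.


h = 102 / (149.2*820*0.04) = 0.020843 mm


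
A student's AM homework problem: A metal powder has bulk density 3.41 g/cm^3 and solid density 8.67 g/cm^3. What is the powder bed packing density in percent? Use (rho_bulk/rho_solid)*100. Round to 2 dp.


Packing = (3.41/8.67)*100 = 39.33 %


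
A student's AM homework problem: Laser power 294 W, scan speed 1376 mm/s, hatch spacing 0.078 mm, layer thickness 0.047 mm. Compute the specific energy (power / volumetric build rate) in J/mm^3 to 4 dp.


Build rate = 1376 * 0.078 * 0.047 = 5.044416 mm^3/s
SE = 294 / 5.044416 = 58.2823 J/mm^3


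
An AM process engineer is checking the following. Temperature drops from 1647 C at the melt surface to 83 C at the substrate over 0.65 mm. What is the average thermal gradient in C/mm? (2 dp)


G = (1647-83)/0.65 = 2406.15 C/mm


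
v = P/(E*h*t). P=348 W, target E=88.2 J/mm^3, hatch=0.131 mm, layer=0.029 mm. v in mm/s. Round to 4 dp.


v = 348 / (88.2*0.131*0.029) = 1038.5834 mm/s


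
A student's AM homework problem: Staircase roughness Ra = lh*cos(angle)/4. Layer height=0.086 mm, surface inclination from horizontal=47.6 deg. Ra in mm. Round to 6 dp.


Ra = 0.086 * cos(47.6) / 4 = 0.014498 mm


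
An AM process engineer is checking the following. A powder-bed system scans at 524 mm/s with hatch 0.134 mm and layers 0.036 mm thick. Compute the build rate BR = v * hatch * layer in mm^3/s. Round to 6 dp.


Rate = 524 * 0.134 * 0.036 = 2.527776 mm^3/s


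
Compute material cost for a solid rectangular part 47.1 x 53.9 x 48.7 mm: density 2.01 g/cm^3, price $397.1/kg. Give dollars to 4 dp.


V = 47.1 * 53.9 * 48.7 = 123634.203 mm^3 = 123.634203 cm^3
Mass = 123.634203 * 2.01 / 1000 = 0.24850475 kg
Cost = 0.24850475 * 397.1 = 98.6812 $


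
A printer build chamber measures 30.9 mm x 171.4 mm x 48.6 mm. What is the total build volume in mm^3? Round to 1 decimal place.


V = 30.9 * 171.4 * 48.6 = 257398.2 mm^3


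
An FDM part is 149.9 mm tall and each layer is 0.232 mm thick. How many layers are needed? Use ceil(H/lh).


Layers = ceil(149.9/0.232) = 647


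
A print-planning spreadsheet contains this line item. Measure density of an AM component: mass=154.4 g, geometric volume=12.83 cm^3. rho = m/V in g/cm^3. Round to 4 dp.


rho = 154.4 / 12.83 = 12.0343 g/cm^3


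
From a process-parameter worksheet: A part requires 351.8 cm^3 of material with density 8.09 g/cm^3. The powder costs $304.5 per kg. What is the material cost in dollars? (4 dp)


Mass = 351.8*8.09/1000 = 2.846062 kg
Cost = 2.846062 * 304.5 = 866.6259 $


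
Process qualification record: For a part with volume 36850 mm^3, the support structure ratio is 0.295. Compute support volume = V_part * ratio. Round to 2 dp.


V_support = 36850 * 0.295 = 10870.75 mm^3


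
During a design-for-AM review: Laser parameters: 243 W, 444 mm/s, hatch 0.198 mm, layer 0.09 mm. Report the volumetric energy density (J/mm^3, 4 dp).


E = 243 / (444*0.198*0.09) = 30.7125 J/mm^3


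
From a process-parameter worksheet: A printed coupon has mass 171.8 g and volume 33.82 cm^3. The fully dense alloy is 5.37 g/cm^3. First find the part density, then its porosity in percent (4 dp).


rho_part = 171.8 / 33.82 = 5.07983442 g/cm^3
Porosity = (1 - 5.07983442/5.37)*100 = 5.4035 %


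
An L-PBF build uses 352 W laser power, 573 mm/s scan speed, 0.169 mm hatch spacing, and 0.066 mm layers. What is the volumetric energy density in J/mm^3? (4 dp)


E = 352 / (573*0.169*0.066) = 55.0754 J/mm^3


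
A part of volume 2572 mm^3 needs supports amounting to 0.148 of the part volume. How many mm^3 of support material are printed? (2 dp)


V_support = 2572 * 0.148 = 380.66 mm^3


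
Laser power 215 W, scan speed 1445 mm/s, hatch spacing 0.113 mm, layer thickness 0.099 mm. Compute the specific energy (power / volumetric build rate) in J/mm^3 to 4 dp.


Build rate = 1445 * 0.113 * 0.099 = 16.165215 mm^3/s
SE = 215 / 16.165215 = 13.3002 J/mm^3


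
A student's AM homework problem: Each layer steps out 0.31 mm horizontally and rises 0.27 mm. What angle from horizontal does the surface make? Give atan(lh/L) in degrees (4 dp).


angle = atan(0.27/0.31) = 41.0548 degrees


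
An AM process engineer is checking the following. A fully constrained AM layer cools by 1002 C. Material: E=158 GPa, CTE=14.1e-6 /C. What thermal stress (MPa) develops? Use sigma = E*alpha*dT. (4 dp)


sigma = 158*1000 * 14.1e-6 * 1002 = 2232.2556 MPa


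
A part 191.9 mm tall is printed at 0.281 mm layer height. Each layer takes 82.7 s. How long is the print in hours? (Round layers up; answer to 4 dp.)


Layers = ceil(191.9/0.281) = 683
t = 683 * 82.7 / 3600 = 15.69 hrs


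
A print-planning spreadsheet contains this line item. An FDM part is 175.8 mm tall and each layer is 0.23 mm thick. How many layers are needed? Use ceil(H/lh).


Layers = ceil(175.8/0.23) = 765


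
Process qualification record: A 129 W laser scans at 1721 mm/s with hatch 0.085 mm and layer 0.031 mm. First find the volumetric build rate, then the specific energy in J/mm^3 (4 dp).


Build rate = 1721 * 0.085 * 0.031 = 4.534835 mm^3/s
SE = 129 / 4.534835 = 28.4465 J/mm^3


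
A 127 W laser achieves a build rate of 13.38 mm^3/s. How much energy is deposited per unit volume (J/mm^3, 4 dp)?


SE = 127 / 13.38 = 9.4918 J/mm^3


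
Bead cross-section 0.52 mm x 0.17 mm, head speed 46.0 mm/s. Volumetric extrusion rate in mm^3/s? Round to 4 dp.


Rate = 0.52 * 0.17 * 46.0 = 4.0664 mm^3/s


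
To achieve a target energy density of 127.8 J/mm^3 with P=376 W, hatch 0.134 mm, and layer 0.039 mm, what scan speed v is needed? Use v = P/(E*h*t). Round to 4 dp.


v = 376 / (127.8*0.134*0.039) = 562.973 mm/s


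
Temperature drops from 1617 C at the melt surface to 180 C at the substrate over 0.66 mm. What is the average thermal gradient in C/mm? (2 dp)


G = (1617-180)/0.66 = 2177.27 C/mm


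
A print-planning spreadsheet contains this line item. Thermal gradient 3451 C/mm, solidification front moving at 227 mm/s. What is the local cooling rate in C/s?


CR = 3451 * 227 = 783377 C/s


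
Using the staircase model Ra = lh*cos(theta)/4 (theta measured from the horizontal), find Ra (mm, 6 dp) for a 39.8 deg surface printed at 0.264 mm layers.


Ra = 0.264 * cos(39.8) / 4 = 0.050707 mm


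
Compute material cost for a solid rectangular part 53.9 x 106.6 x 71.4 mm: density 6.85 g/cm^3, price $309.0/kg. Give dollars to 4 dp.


V = 53.9 * 106.6 * 71.4 = 410245.836 mm^3 = 410.245836 cm^3
Mass = 410.245836 * 6.85 / 1000 = 2.81018398 kg
Cost = 2.81018398 * 309.0 = 868.3468 $


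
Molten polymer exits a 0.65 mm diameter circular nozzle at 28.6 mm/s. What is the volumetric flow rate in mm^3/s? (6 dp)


A = pi*(0.65/2)^2 = 0.33183072 mm^2
Q = 0.33183072 * 28.6 = 9.490359 mm^3/s


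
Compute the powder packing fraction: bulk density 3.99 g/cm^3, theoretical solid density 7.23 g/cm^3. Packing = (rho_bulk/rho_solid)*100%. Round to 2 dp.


Packing = (3.99/7.23)*100 = 55.19 %


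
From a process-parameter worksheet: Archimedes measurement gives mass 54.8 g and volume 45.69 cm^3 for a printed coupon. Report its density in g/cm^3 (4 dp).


rho = 54.8 / 45.69 = 1.1994 g/cm^3


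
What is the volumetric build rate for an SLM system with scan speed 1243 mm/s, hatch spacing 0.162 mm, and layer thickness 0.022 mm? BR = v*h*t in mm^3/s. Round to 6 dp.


Rate = 1243 * 0.162 * 0.022 = 4.430052 mm^3/s


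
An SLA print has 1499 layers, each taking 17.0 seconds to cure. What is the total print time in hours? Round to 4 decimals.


t = 1499 * 17.0 / 3600 = 7.0786 hrs


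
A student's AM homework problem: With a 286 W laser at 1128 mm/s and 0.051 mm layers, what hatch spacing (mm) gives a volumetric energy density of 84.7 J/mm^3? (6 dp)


h = 286 / (84.7*1128*0.051) = 0.058695 mm


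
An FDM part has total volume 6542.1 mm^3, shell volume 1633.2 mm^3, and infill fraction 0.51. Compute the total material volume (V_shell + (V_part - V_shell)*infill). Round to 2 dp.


V_infill = (6542.1 - 1633.2) * 0.51 = 2503.54
V_total = 1633.2 + 2503.54 = 4136.74 mm^3


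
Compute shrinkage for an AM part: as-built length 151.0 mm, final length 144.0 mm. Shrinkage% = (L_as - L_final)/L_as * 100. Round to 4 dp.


Shrinkage = ((151.0-144.0)/151.0)*100 = 4.6358 %


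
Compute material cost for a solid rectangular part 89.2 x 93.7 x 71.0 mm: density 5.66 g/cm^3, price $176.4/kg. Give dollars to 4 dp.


V = 89.2 * 93.7 * 71.0 = 593420.84 mm^3 = 593.42084 cm^3
Mass = 593.42084 * 5.66 / 1000 = 3.35876195 kg
Cost = 3.35876195 * 176.4 = 592.4856 $


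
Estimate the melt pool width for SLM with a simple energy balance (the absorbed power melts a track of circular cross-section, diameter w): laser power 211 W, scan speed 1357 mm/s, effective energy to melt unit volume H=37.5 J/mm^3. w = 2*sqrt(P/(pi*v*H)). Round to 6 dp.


w = 2*sqrt(211/(pi*1357*37.5)) = 0.072659 mm


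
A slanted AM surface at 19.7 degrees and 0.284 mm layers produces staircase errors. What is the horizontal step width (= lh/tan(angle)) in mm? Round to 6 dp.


step = 0.284 / tan(19.7) = 0.793181 mm


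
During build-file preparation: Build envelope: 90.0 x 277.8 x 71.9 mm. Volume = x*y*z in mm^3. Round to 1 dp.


V = 90.0 * 277.8 * 71.9 = 1797643.8 mm^3


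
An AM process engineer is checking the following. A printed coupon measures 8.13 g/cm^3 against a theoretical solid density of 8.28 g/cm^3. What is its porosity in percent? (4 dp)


Porosity = (1-8.13/8.28)*100 = 1.8116 %


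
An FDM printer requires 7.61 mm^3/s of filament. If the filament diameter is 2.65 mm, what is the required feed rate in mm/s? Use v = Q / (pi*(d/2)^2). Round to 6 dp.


A = pi*(2.65/2)^2 = 5.515459
v = 7.61 / 5.515459 = 1.379758 mm/s


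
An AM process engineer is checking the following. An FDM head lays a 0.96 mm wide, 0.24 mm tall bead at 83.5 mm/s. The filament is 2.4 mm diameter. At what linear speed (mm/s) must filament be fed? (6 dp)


Q = 0.96 * 0.24 * 83.5 = 19.2384 mm^3/s
A_fil = pi*(2.4/2)^2 = 4.52389342 mm^2
v_feed = 19.2384 / 4.52389342 = 4.25262 mm/s


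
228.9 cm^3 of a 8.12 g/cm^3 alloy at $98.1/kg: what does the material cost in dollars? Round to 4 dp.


Mass = 228.9*8.12/1000 = 1.858668 kg
Cost = 1.858668 * 98.1 = 182.3353 $


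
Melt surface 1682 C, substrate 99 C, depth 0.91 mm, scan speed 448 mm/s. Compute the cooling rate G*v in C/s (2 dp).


G = (1682-99)/0.91 = 1739.56043956 C/mm
CR = 1739.56043956 * 448 = 779323.08 C/s


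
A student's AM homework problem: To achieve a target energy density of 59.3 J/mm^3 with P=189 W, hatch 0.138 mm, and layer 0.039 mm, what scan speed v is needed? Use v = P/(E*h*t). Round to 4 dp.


v = 189 / (59.3*0.138*0.039) = 592.1932 mm/s


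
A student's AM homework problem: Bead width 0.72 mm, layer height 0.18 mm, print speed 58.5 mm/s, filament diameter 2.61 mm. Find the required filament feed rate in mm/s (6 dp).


Q = 0.72 * 0.18 * 58.5 = 7.5816 mm^3/s
A_fil = pi*(2.61/2)^2 = 5.35021083 mm^2
v_feed = 7.5816 / 5.35021083 = 1.417066 mm/s


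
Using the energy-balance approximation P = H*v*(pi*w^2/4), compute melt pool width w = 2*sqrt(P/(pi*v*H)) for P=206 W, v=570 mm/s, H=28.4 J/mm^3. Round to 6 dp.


w = 2*sqrt(206/(pi*570*28.4)) = 0.127289 mm


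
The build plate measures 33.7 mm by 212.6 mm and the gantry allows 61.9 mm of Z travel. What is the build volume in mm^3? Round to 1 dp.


V = 33.7 * 212.6 * 61.9 = 443490.0 mm^3


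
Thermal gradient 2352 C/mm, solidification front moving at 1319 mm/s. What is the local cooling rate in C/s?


CR = 2352 * 1319 = 3102288 C/s


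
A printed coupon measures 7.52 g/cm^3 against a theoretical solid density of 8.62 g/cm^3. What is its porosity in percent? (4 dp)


Porosity = (1-7.52/8.62)*100 = 12.761 %


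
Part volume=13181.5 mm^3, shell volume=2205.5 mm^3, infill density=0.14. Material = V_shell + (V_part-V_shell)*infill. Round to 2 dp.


V_infill = (13181.5 - 2205.5) * 0.14 = 1536.64
V_total = 2205.5 + 1536.64 = 3742.14 mm^3


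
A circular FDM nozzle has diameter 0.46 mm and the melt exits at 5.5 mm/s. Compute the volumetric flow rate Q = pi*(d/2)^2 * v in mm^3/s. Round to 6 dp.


A = pi*(0.46/2)^2 = 0.16619025 mm^2
Q = 0.16619025 * 5.5 = 0.914046 mm^3/s


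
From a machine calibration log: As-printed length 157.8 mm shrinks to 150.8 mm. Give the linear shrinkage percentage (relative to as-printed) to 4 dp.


Shrinkage = ((157.8-150.8)/157.8)*100 = 4.436 %


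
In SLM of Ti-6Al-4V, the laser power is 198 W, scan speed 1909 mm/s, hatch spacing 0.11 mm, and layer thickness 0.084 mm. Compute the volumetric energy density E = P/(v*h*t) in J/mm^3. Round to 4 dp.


E = 198 / (1909*0.11*0.084) = 11.225 J/mm^3


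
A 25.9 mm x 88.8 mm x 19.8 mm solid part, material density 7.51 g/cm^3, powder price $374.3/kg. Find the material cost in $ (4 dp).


V = 25.9 * 88.8 * 19.8 = 45538.416 mm^3 = 45.538416 cm^3
Mass = 45.538416 * 7.51 / 1000 = 0.3419935 kg
Cost = 0.3419935 * 374.3 = 128.0082 $


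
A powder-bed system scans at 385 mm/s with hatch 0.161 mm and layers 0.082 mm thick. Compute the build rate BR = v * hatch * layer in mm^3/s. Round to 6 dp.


Rate = 385 * 0.161 * 0.082 = 5.08277 mm^3/s


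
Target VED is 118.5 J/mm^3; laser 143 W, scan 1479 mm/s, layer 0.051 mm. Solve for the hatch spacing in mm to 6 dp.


h = 143 / (118.5*1479*0.051) = 0.015999 mm


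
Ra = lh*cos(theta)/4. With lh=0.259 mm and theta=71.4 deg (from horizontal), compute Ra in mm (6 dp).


Ra = 0.259 * cos(71.4) / 4 = 0.020653 mm


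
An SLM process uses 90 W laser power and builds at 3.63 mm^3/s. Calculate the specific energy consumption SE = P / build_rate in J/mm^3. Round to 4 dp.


SE = 90 / 3.63 = 24.7934 J/mm^3


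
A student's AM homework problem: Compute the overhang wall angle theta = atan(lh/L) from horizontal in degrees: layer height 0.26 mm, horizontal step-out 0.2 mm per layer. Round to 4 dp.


angle = atan(0.26/0.2) = 52.4314 degrees


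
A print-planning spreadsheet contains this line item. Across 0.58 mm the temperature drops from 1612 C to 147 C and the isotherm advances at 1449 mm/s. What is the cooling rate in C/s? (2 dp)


G = (1612-147)/0.58 = 2525.86206897 C/mm
CR = 2525.86206897 * 1449 = 3659974.14 C/s


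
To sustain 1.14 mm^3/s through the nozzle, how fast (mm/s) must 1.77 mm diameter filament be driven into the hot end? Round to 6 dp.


A = pi*(1.77/2)^2 = 2.460574
v = 1.14 / 2.460574 = 0.463307 mm/s


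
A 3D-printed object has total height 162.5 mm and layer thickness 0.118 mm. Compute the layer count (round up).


Layers = ceil(162.5/0.118) = 1378


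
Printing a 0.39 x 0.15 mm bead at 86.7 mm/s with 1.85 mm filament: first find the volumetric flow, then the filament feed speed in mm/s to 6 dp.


Q = 0.39 * 0.15 * 86.7 = 5.07195 mm^3/s
A_fil = pi*(1.85/2)^2 = 2.68802521 mm^2
v_feed = 5.07195 / 2.68802521 = 1.886868 mm/s


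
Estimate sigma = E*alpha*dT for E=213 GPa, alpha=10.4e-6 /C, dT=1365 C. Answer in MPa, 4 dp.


sigma = 213*1000 * 10.4e-6 * 1365 = 3023.748 MPa


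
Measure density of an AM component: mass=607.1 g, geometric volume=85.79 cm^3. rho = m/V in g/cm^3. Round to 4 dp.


rho = 607.1 / 85.79 = 7.0766 g/cm^3


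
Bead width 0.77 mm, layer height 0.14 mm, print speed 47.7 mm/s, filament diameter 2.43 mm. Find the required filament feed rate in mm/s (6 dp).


Q = 0.77 * 0.14 * 47.7 = 5.14206 mm^3/s
A_fil = pi*(2.43/2)^2 = 4.63769762 mm^2
v_feed = 5.14206 / 4.63769762 = 1.108753 mm/s


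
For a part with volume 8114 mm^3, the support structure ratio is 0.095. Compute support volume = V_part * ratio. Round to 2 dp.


V_support = 8114 * 0.095 = 770.83 mm^3


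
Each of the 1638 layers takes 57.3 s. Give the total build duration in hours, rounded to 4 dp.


t = 1638 * 57.3 / 3600 = 26.0715 hrs


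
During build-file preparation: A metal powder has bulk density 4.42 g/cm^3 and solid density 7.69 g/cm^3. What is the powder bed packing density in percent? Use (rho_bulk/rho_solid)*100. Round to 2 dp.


Packing = (4.42/7.69)*100 = 57.48 %


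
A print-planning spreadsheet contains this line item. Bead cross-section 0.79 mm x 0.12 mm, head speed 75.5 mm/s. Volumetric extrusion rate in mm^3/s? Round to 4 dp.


Rate = 0.79 * 0.12 * 75.5 = 7.1574 mm^3/s


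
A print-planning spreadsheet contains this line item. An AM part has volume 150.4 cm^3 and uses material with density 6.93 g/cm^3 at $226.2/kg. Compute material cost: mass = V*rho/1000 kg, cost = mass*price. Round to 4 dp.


Mass = 150.4*6.93/1000 = 1.042272 kg
Cost = 1.042272 * 226.2 = 235.7619 $


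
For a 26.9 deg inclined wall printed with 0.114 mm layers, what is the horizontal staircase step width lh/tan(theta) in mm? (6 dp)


step = 0.114 / tan(26.9) = 0.224706 mm


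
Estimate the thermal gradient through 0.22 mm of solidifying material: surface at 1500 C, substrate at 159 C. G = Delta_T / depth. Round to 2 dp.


G = (1500-159)/0.22 = 6095.45 C/mm


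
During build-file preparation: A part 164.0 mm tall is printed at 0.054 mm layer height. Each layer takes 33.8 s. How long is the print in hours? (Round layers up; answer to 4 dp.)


Layers = ceil(164.0/0.054) = 3038
t = 3038 * 33.8 / 3600 = 28.5234 hrs


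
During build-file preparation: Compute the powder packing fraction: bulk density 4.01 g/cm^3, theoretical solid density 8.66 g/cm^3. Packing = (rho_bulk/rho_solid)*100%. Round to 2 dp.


Packing = (4.01/8.66)*100 = 46.3 %


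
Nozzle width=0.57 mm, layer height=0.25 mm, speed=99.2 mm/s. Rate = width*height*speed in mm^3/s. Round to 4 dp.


Rate = 0.57 * 0.25 * 99.2 = 14.136 mm^3/s


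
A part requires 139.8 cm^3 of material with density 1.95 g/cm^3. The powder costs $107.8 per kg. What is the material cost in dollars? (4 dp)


Mass = 139.8*1.95/1000 = 0.27261 kg
Cost = 0.27261 * 107.8 = 29.3874 $


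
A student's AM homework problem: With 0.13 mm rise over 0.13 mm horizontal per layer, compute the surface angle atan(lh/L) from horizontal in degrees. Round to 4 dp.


angle = atan(0.13/0.13) = 45.0 degrees


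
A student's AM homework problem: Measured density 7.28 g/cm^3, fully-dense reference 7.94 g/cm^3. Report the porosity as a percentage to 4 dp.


Porosity = (1-7.28/7.94)*100 = 8.3123 %


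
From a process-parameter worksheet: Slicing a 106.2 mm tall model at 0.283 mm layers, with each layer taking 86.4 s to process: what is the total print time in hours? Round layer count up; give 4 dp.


Layers = ceil(106.2/0.283) = 376
t = 376 * 86.4 / 3600 = 9.024 hrs


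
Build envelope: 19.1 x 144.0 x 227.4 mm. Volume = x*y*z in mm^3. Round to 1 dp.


V = 19.1 * 144.0 * 227.4 = 625441.0 mm^3


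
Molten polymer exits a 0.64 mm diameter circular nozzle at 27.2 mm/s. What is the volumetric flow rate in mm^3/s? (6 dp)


A = pi*(0.64/2)^2 = 0.32169909 mm^2
Q = 0.32169909 * 27.2 = 8.750215 mm^3/s


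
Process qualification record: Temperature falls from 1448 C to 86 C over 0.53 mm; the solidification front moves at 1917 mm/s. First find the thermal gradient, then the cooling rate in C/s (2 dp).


G = (1448-86)/0.53 = 2569.81132075 C/mm
CR = 2569.81132075 * 1917 = 4926328.3 C/s


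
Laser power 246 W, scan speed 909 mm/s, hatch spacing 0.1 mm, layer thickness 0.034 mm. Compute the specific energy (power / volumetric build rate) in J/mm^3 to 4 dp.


Build rate = 909 * 0.1 * 0.034 = 3.0906 mm^3/s
SE = 246 / 3.0906 = 79.5962 J/mm^3


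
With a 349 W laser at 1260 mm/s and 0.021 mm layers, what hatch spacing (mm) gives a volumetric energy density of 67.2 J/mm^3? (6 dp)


h = 349 / (67.2*1260*0.021) = 0.196276 mm


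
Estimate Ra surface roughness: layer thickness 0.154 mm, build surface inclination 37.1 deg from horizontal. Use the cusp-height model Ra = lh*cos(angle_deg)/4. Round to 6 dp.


Ra = 0.154 * cos(37.1) / 4 = 0.030707 mm


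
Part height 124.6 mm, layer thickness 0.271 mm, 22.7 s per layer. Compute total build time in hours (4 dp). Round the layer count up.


Layers = ceil(124.6/0.271) = 460
t = 460 * 22.7 / 3600 = 2.9006 hrs


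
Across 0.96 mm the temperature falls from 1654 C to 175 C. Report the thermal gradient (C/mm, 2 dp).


G = (1654-175)/0.96 = 1540.63 C/mm


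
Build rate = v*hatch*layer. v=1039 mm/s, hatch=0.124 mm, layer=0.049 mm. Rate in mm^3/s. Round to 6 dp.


Rate = 1039 * 0.124 * 0.049 = 6.312964 mm^3/s


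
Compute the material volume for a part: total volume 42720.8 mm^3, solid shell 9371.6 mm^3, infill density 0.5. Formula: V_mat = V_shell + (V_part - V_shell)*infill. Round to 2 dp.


V_infill = (42720.8 - 9371.6) * 0.5 = 16674.6
V_total = 9371.6 + 16674.6 = 26046.2 mm^3


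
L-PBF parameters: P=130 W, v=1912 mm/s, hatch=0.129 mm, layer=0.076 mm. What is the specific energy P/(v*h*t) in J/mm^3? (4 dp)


Build rate = 1912 * 0.129 * 0.076 = 18.745248 mm^3/s
SE = 130 / 18.745248 = 6.9351 J/mm^3


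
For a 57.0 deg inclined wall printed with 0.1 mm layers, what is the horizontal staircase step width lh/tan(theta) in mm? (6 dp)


step = 0.1 / tan(57.0) = 0.064941 mm


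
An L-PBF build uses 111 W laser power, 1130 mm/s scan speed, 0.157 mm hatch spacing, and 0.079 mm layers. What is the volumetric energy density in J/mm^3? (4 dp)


E = 111 / (1130*0.157*0.079) = 7.9199 J/mm^3


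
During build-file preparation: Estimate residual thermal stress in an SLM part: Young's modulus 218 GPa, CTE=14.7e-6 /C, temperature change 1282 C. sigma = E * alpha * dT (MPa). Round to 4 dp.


sigma = 218*1000 * 14.7e-6 * 1282 = 4108.2972 MPa


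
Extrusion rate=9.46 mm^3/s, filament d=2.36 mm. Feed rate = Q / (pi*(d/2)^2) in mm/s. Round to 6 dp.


A = pi*(2.36/2)^2 = 4.374354
v = 9.46 / 4.374354 = 2.162605 mm/s


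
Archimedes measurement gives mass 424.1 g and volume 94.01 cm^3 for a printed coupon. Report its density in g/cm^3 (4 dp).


rho = 424.1 / 94.01 = 4.5112 g/cm^3


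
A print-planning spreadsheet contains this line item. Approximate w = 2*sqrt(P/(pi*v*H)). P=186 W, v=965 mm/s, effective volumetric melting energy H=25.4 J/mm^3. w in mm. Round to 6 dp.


w = 2*sqrt(186/(pi*965*25.4)) = 0.098295 mm


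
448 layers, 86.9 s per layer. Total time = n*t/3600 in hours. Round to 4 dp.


t = 448 * 86.9 / 3600 = 10.8142 hrs


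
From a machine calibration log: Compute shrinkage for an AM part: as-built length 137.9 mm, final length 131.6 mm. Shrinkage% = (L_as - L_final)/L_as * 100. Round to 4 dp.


Shrinkage = ((137.9-131.6)/137.9)*100 = 4.5685 %


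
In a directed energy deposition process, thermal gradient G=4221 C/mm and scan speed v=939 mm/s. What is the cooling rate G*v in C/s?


CR = 4221 * 939 = 3963519 C/s


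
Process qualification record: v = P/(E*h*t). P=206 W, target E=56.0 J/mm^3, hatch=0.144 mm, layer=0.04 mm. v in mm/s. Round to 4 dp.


v = 206 / (56.0*0.144*0.04) = 638.6409 mm/s


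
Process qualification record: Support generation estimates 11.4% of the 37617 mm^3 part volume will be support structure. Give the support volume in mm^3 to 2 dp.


V_support = 37617 * 0.114 = 4288.34 mm^3


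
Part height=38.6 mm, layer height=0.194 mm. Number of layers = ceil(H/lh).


Layers = ceil(38.6/0.194) = 199


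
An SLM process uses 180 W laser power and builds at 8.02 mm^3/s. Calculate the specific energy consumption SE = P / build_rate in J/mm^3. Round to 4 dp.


SE = 180 / 8.02 = 22.4439 J/mm^3


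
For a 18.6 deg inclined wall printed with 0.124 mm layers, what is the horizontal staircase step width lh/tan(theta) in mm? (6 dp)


step = 0.124 / tan(18.6) = 0.368459 mm


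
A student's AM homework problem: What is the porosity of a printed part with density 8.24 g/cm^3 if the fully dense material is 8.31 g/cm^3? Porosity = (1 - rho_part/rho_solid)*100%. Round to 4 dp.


Porosity = (1-8.24/8.31)*100 = 0.8424 %


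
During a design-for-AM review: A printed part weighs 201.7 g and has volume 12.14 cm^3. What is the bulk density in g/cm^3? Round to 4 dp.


rho = 201.7 / 12.14 = 16.6145 g/cm^3


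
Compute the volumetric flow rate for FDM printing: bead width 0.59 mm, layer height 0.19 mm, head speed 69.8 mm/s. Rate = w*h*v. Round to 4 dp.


Rate = 0.59 * 0.19 * 69.8 = 7.8246 mm^3/s


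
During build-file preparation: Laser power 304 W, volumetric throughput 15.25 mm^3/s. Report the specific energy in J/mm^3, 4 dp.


SE = 304 / 15.25 = 19.9344 J/mm^3


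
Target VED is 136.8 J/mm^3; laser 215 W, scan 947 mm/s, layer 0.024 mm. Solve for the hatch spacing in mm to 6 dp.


h = 215 / (136.8*947*0.024) = 0.06915 mm


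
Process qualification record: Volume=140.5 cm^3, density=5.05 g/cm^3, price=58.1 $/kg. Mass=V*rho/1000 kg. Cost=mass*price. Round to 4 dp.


Mass = 140.5*5.05/1000 = 0.709525 kg
Cost = 0.709525 * 58.1 = 41.2234 $


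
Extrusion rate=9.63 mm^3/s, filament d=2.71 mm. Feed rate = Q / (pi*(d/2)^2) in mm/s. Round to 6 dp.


A = pi*(2.71/2)^2 = 5.768043
v = 9.63 / 5.768043 = 1.669544 mm/s


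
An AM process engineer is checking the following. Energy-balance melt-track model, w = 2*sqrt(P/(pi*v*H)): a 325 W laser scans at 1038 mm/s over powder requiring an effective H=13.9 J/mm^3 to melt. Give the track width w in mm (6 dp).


w = 2*sqrt(325/(pi*1038*13.9)) = 0.169352 mm


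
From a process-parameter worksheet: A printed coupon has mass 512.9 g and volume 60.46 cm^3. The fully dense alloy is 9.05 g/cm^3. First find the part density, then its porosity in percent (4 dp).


rho_part = 512.9 / 60.46 = 8.48329474 g/cm^3
Porosity = (1 - 8.48329474/9.05)*100 = 6.2619 %


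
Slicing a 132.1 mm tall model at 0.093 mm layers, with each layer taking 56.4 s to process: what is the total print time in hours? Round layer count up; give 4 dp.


Layers = ceil(132.1/0.093) = 1421
t = 1421 * 56.4 / 3600 = 22.2623 hrs


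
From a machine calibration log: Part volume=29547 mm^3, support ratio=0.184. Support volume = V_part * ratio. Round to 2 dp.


V_support = 29547 * 0.184 = 5436.65 mm^3


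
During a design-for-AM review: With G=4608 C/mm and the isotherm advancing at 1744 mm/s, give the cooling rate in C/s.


CR = 4608 * 1744 = 8036352 C/s


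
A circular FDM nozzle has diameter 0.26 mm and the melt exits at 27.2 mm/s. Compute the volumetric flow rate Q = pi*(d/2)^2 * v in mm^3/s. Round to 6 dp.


A = pi*(0.26/2)^2 = 0.05309292 mm^2
Q = 0.05309292 * 27.2 = 1.444127 mm^3/s


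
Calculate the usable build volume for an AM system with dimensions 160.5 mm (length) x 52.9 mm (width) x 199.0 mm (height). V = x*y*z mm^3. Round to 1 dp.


V = 160.5 * 52.9 * 199.0 = 1689599.6 mm^3


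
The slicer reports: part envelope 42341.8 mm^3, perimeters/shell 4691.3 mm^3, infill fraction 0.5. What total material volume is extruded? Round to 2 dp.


V_infill = (42341.8 - 4691.3) * 0.5 = 18825.25
V_total = 4691.3 + 18825.25 = 23516.55 mm^3


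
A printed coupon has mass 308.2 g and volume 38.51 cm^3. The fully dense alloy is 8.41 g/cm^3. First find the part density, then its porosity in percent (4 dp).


rho_part = 308.2 / 38.51 = 8.00311607 g/cm^3
Porosity = (1 - 8.00311607/8.41)*100 = 4.8381 %


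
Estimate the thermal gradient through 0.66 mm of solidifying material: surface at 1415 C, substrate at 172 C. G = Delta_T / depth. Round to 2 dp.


G = (1415-172)/0.66 = 1883.33 C/mm


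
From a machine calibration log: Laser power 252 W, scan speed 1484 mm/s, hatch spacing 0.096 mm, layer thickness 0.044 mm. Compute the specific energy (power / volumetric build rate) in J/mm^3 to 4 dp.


Build rate = 1484 * 0.096 * 0.044 = 6.268416 mm^3/s
SE = 252 / 6.268416 = 40.2015 J/mm^3


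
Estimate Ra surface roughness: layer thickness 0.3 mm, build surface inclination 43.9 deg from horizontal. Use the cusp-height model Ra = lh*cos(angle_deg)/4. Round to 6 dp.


Ra = 0.3 * cos(43.9) / 4 = 0.054041 mm


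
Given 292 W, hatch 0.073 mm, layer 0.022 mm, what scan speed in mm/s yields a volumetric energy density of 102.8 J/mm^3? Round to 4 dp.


v = 292 / (102.8*0.073*0.022) = 1768.6594 mm/s
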